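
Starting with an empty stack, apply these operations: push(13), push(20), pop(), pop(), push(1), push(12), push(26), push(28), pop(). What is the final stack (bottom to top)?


push(13) -> [13]
push(20) -> [13, 20]
pop() returns 20 -> [13]
pop() returns 13 -> []
push(1) -> [1]
push(12) -> [1, 12]
push(26) -> [1, 12, 26]
push(28) -> [1, 12, 26, 28]
pop() returns 28 -> [1, 12, 26]
Final stack (bottom to top): [1, 12, 26]


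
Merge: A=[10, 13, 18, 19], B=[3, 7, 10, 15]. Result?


Compare heads, take smaller each step.
Merged: [3, 7, 10, 10, 13, 15, 18, 19]


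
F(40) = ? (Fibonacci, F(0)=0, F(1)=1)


F(n)=F(n-1)+F(n-2)
...F(38)=39088169, F(39)=63245986, F(40)=102334155


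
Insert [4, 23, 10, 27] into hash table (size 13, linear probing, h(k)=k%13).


Insertions: 4->slot 4; 23->slot 10; 10->slot 11; 27->slot 1
Table: [None, 27, None, None, 4, None, None, None, None, None, 23, 10, None]


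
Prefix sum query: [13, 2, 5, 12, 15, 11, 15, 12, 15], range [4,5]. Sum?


Prefix sums: [0, 13, 15, 20, 32, 47, 58, 73, 85, 100]
Sum[4..5] = prefix[6] - prefix[4] = 58 - 32 = 26


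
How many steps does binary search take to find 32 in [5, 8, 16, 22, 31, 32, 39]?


Search for 32:
[0,6] mid=3 arr[3]=22
[4,6] mid=5 arr[5]=32
Total: 2 comparisons


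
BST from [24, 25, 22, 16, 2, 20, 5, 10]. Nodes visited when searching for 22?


BST root = 24
Search for 22: compare at each node
Path: [24, 22]


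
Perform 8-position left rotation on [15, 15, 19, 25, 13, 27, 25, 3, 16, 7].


Left rotate by 8: [16, 7, 15, 15, 19, 25, 13, 27, 25, 3]


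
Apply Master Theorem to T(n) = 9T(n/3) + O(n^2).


a=9, b=3, c=2. log_3(9)=2 = c=2. Case 2: O(n^c log n) = O(n^2 log n)
Complexity: O(n^2 log n)


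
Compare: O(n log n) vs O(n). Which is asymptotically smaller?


linear grows slower than linearithmic
O(n) is asymptotically smaller; O(n log n) grows faster


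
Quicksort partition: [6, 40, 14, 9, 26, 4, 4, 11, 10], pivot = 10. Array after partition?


Elements <= 10 go left of pivot.
Result: [6, 9, 4, 4, 10, 14, 40, 11, 26], pivot at index 4


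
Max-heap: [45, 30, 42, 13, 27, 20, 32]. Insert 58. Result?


Append 58: [45, 30, 42, 13, 27, 20, 32, 58]
Bubble up: swap idx 7(58) with idx 3(13); swap idx 3(58) with idx 1(30); swap idx 1(58) with idx 0(45)
Result: [58, 45, 42, 30, 27, 20, 32, 13]


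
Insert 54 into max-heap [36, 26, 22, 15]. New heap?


Append 54: [36, 26, 22, 15, 54]
Bubble up: swap idx 4(54) with idx 1(26); swap idx 1(54) with idx 0(36)
Result: [54, 36, 22, 15, 26]


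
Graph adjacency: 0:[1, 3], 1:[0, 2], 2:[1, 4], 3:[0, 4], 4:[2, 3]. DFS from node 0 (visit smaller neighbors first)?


DFS stack-based: start with [0]
Visit order: [0, 1, 2, 4, 3]


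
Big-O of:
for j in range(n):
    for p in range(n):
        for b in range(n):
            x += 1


Per nesting level: O(n) * O(n) * O(n) = O(n^3)
Complexity: O(n^3)


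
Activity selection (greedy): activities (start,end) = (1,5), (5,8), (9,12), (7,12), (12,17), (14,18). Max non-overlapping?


Greedy: pick earliest-ending, then skip overlaps.
Selected (4 activities): [(1, 5), (5, 8), (9, 12), (12, 17)]


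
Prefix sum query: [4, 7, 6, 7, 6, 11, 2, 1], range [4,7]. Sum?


Prefix sums: [0, 4, 11, 17, 24, 30, 41, 43, 44]
Sum[4..7] = prefix[8] - prefix[4] = 44 - 24 = 20


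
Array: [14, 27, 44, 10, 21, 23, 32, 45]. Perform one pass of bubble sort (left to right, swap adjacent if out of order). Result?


After one pass: [14, 27, 10, 21, 23, 32, 44, 45]


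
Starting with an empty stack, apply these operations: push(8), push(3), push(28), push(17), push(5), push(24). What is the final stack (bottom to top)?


push(8) -> [8]
push(3) -> [8, 3]
push(28) -> [8, 3, 28]
push(17) -> [8, 3, 28, 17]
push(5) -> [8, 3, 28, 17, 5]
push(24) -> [8, 3, 28, 17, 5, 24]
Final stack (bottom to top): [8, 3, 28, 17, 5, 24]


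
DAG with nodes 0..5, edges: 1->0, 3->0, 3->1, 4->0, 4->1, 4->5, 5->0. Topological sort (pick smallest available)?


Kahn's algorithm, process smallest node first
Order: [2, 3, 4, 1, 5, 0]


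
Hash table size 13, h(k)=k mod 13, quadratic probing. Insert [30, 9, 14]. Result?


Insertions: 30->slot 4; 9->slot 9; 14->slot 1
Table: [None, 14, None, None, 30, None, None, None, None, 9, None, None, None]


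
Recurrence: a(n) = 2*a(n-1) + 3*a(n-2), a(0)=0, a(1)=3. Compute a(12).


Build bottom-up:
...a(10)=44286, a(11)=132861, a(12)=2*132861+3*44286=398580


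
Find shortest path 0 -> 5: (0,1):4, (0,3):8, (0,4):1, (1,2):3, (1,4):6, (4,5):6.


Dijkstra from 0:
Distances: {0: 0, 1: 4, 2: 7, 3: 8, 4: 1, 5: 7}
Shortest distance to 5 = 7, path = [0, 4, 5]


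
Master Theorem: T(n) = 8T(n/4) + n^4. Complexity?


a=8, b=4, c=4. log_4(8)=1.5 < c=4. Case 3: O(n^c) = O(n^4)
Complexity: O(n^4)


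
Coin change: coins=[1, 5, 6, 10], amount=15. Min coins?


dp[0]=0; dp[i]=1+min(dp[i-c] for c in coins)
...dp[10]=1, dp[11]=2, dp[12]=2, dp[13]=3, dp[14]=4, dp[15]=2
Minimum coins for 15 = 2


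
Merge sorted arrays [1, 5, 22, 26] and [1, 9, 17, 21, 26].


Compare heads, take smaller each step.
Merged: [1, 1, 5, 9, 17, 21, 22, 26, 26]


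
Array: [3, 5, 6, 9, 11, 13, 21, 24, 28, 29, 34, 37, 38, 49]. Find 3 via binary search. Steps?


Search for 3:
[0,13] mid=6 arr[6]=21
[0,5] mid=2 arr[2]=6
[0,1] mid=0 arr[0]=3
Total: 3 comparisons


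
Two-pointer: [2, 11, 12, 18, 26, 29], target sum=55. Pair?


Two pointers: lo=0, hi=5
Found pair: (26, 29) summing to 55


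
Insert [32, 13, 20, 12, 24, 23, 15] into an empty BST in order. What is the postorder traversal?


Root = 32; build tree by BST insertion.
Postorder traversal: [12, 15, 23, 24, 20, 13, 32]


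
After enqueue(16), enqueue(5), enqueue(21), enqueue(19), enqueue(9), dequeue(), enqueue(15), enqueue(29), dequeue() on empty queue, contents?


enqueue(16) -> [16]
enqueue(5) -> [16, 5]
enqueue(21) -> [16, 5, 21]
enqueue(19) -> [16, 5, 21, 19]
enqueue(9) -> [16, 5, 21, 19, 9]
dequeue() returns 16 -> [5, 21, 19, 9]
enqueue(15) -> [5, 21, 19, 9, 15]
enqueue(29) -> [5, 21, 19, 9, 15, 29]
dequeue() returns 5 -> [21, 19, 9, 15, 29]
Final queue (front to back): [21, 19, 9, 15, 29]


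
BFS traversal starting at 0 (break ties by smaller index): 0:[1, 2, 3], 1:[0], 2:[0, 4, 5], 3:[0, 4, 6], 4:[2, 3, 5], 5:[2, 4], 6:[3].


BFS queue: start with [0]
Visit order: [0, 1, 2, 3, 4, 5, 6]


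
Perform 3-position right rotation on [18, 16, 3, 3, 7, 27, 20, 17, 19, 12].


Right rotate by 3: [17, 19, 12, 18, 16, 3, 3, 7, 27, 20]


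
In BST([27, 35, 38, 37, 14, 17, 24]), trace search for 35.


BST root = 27
Search for 35: compare at each node
Path: [27, 35]


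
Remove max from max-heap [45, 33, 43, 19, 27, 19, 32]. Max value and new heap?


Max = 45
Replace root with last, heapify down
Resulting heap: [43, 33, 32, 19, 27, 19]


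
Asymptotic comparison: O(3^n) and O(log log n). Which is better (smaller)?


double-logarithmic grows slower than exponential (base 3)
O(log log n) is asymptotically smaller; O(3^n) grows faster


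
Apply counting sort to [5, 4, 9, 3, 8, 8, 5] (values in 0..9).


Count array: [0, 0, 0, 1, 1, 2, 0, 0, 2, 1]
Reconstruct: [3, 4, 5, 5, 8, 8, 9]


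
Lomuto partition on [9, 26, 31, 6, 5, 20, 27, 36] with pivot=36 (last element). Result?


Elements <= 36 go left of pivot.
Result: [9, 26, 31, 6, 5, 20, 27, 36], pivot at index 7


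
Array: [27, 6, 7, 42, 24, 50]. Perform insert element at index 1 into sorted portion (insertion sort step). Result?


After one pass: [6, 27, 7, 42, 24, 50]


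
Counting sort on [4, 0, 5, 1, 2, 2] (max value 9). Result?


Count array: [1, 1, 2, 0, 1, 1, 0, 0, 0, 0]
Reconstruct: [0, 1, 2, 2, 4, 5]


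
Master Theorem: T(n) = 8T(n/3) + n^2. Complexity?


a=8, b=3, c=2. log_3(8)=1.893 < c=2. Case 3: O(n^c) = O(n^2)
Complexity: O(n^2)


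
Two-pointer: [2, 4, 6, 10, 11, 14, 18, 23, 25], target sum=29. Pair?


Two pointers: lo=0, hi=8
Found pair: (4, 25) summing to 29


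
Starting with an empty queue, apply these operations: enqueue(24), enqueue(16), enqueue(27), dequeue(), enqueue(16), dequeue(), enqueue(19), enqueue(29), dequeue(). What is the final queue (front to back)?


enqueue(24) -> [24]
enqueue(16) -> [24, 16]
enqueue(27) -> [24, 16, 27]
dequeue() returns 24 -> [16, 27]
enqueue(16) -> [16, 27, 16]
dequeue() returns 16 -> [27, 16]
enqueue(19) -> [27, 16, 19]
enqueue(29) -> [27, 16, 19, 29]
dequeue() returns 27 -> [16, 19, 29]
Final queue (front to back): [16, 19, 29]


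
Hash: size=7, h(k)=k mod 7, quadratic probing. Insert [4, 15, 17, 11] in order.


Insertions: 4->slot 4; 15->slot 1; 17->slot 3; 11->slot 5
Table: [None, 15, None, 17, 4, 11, None]


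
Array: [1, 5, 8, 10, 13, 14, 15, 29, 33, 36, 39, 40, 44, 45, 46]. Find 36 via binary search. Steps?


Search for 36:
[0,14] mid=7 arr[7]=29
[8,14] mid=11 arr[11]=40
[8,10] mid=9 arr[9]=36
Total: 3 comparisons


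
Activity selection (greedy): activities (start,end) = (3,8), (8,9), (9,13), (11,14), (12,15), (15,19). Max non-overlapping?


Greedy: pick earliest-ending, then skip overlaps.
Selected (4 activities): [(3, 8), (8, 9), (9, 13), (15, 19)]


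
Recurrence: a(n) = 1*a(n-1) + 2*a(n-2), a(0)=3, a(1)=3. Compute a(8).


Build bottom-up:
...a(6)=129, a(7)=255, a(8)=1*255+2*129=513


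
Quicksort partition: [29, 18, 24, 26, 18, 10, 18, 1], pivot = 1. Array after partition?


Elements <= 1 go left of pivot.
Result: [1, 18, 24, 26, 18, 10, 18, 29], pivot at index 0


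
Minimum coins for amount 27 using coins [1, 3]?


dp[0]=0; dp[i]=1+min(dp[i-c] for c in coins)
...dp[22]=8, dp[23]=9, dp[24]=8, dp[25]=9, dp[26]=10, dp[27]=9
Minimum coins for 27 = 9


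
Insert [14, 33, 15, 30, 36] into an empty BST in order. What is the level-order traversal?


Root = 14; build tree by BST insertion.
Level-Order traversal: [14, 33, 15, 36, 30]


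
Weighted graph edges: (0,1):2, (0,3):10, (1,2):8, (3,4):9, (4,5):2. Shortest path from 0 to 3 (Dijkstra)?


Dijkstra from 0:
Distances: {0: 0, 1: 2, 2: 10, 3: 10, 4: 19, 5: 21}
Shortest distance to 3 = 10, path = [0, 3]


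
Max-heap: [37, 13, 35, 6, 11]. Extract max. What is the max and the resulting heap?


Max = 37
Replace root with last, heapify down
Resulting heap: [35, 13, 11, 6]


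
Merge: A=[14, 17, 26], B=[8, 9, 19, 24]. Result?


Compare heads, take smaller each step.
Merged: [8, 9, 14, 17, 19, 24, 26]


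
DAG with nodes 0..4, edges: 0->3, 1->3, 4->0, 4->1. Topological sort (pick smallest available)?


Kahn's algorithm, process smallest node first
Order: [2, 4, 0, 1, 3]


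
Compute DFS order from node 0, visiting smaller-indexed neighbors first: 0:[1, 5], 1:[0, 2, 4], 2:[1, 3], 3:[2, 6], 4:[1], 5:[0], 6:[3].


DFS stack-based: start with [0]
Visit order: [0, 1, 2, 3, 6, 4, 5]


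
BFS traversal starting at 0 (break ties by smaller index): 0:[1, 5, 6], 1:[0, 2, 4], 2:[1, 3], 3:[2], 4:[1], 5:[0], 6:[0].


BFS queue: start with [0]
Visit order: [0, 1, 5, 6, 2, 4, 3]


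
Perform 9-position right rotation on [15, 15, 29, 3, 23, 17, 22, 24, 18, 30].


Right rotate by 9: [15, 29, 3, 23, 17, 22, 24, 18, 30, 15]


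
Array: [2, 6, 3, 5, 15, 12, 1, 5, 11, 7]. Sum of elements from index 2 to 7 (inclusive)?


Prefix sums: [0, 2, 8, 11, 16, 31, 43, 44, 49, 60, 67]
Sum[2..7] = prefix[8] - prefix[2] = 49 - 8 = 41


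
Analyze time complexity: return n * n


Analysis: constant-time operation, no loop
Complexity: O(1)


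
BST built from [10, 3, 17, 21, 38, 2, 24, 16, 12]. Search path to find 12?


BST root = 10
Search for 12: compare at each node
Path: [10, 17, 16, 12]


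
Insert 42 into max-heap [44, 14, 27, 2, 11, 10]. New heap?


Append 42: [44, 14, 27, 2, 11, 10, 42]
Bubble up: swap idx 6(42) with idx 2(27)
Result: [44, 14, 42, 2, 11, 10, 27]


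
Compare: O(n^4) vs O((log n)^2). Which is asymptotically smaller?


polylogarithmic grows slower than quartic
O((log n)^2) is asymptotically smaller; O(n^4) grows faster


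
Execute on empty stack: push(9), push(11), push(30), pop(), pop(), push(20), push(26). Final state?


push(9) -> [9]
push(11) -> [9, 11]
push(30) -> [9, 11, 30]
pop() returns 30 -> [9, 11]
pop() returns 11 -> [9]
push(20) -> [9, 20]
push(26) -> [9, 20, 26]
Final stack (bottom to top): [9, 20, 26]


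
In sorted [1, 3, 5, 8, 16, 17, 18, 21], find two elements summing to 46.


Two pointers: lo=0, hi=7
No pair sums to 46


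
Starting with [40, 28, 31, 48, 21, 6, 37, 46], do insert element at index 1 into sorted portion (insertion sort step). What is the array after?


After one pass: [28, 40, 31, 48, 21, 6, 37, 46]


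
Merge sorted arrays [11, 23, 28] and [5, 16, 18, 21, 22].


Compare heads, take smaller each step.
Merged: [5, 11, 16, 18, 21, 22, 23, 28]


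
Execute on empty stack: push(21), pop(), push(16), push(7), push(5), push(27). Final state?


push(21) -> [21]
pop() returns 21 -> []
push(16) -> [16]
push(7) -> [16, 7]
push(5) -> [16, 7, 5]
push(27) -> [16, 7, 5, 27]
Final stack (bottom to top): [16, 7, 5, 27]


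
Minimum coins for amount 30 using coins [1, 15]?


dp[0]=0; dp[i]=1+min(dp[i-c] for c in coins)
...dp[25]=11, dp[26]=12, dp[27]=13, dp[28]=14, dp[29]=15, dp[30]=2
Minimum coins for 30 = 2


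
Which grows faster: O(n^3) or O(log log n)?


double-logarithmic grows slower than cubic
O(log log n) is asymptotically smaller; O(n^3) grows faster


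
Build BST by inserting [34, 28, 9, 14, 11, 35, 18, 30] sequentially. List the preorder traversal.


Root = 34; build tree by BST insertion.
Preorder traversal: [34, 28, 9, 14, 11, 18, 30, 35]


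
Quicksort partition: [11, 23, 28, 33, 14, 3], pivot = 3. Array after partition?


Elements <= 3 go left of pivot.
Result: [3, 23, 28, 33, 14, 11], pivot at index 0


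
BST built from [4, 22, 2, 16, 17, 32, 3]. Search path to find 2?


BST root = 4
Search for 2: compare at each node
Path: [4, 2]


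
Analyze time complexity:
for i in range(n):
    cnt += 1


Per nesting level: O(n) = O(n)
Complexity: O(n)


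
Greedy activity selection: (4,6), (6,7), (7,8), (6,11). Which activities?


Greedy: pick earliest-ending, then skip overlaps.
Selected (3 activities): [(4, 6), (6, 7), (7, 8)]


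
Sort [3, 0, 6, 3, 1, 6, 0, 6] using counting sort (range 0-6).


Count array: [2, 1, 0, 2, 0, 0, 3]
Reconstruct: [0, 0, 1, 3, 3, 6, 6, 6]


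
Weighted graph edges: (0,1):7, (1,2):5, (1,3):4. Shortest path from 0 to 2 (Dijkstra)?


Dijkstra from 0:
Distances: {0: 0, 1: 7, 2: 12, 3: 11}
Shortest distance to 2 = 12, path = [0, 1, 2]


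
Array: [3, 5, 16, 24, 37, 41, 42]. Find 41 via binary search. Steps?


Search for 41:
[0,6] mid=3 arr[3]=24
[4,6] mid=5 arr[5]=41
Total: 2 comparisons


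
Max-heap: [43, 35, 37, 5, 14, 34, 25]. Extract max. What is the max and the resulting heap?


Max = 43
Replace root with last, heapify down
Resulting heap: [37, 35, 34, 5, 14, 25]


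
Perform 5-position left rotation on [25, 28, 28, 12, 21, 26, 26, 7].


Left rotate by 5: [26, 26, 7, 25, 28, 28, 12, 21]


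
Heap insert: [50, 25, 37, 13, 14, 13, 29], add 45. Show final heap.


Append 45: [50, 25, 37, 13, 14, 13, 29, 45]
Bubble up: swap idx 7(45) with idx 3(13); swap idx 3(45) with idx 1(25)
Result: [50, 45, 37, 25, 14, 13, 29, 13]


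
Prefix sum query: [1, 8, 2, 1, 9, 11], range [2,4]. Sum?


Prefix sums: [0, 1, 9, 11, 12, 21, 32]
Sum[2..4] = prefix[5] - prefix[2] = 21 - 9 = 12


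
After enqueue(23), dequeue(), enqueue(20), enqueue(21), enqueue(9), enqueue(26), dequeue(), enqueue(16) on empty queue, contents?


enqueue(23) -> [23]
dequeue() returns 23 -> []
enqueue(20) -> [20]
enqueue(21) -> [20, 21]
enqueue(9) -> [20, 21, 9]
enqueue(26) -> [20, 21, 9, 26]
dequeue() returns 20 -> [21, 9, 26]
enqueue(16) -> [21, 9, 26, 16]
Final queue (front to back): [21, 9, 26, 16]


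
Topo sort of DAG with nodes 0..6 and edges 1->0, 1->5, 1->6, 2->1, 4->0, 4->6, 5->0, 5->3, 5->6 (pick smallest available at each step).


Kahn's algorithm, process smallest node first
Order: [2, 1, 4, 5, 0, 3, 6]


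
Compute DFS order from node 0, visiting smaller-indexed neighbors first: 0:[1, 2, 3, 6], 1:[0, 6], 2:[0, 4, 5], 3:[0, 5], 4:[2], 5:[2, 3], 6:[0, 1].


DFS stack-based: start with [0]
Visit order: [0, 1, 6, 2, 4, 5, 3]


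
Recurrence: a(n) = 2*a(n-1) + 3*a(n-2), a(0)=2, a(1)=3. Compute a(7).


Build bottom-up:
...a(5)=303, a(6)=912, a(7)=2*912+3*303=2733


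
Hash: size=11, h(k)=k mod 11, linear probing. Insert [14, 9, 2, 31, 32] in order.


Insertions: 14->slot 3; 9->slot 9; 2->slot 2; 31->slot 10; 32->slot 0
Table: [32, None, 2, 14, None, None, None, None, None, 9, 31]


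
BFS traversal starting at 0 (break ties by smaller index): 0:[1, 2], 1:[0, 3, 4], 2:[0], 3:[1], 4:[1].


BFS queue: start with [0]
Visit order: [0, 1, 2, 3, 4]


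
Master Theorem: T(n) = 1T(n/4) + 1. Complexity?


a=1, b=4, c=0. log_4(1)=0 = c=0. Case 2: O(n^c log n) = O(log n)
Complexity: O(log n)


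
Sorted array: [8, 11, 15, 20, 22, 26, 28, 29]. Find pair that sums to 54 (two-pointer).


Two pointers: lo=0, hi=7
Found pair: (26, 28) summing to 54


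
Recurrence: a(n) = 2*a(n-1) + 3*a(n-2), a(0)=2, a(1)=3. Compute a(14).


Build bottom-up:
...a(12)=664302, a(13)=1992903, a(14)=2*1992903+3*664302=5978712


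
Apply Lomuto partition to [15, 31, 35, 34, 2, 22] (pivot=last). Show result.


Elements <= 22 go left of pivot.
Result: [15, 2, 22, 34, 31, 35], pivot at index 2


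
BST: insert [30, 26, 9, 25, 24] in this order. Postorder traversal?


Root = 30; build tree by BST insertion.
Postorder traversal: [24, 25, 9, 26, 30]


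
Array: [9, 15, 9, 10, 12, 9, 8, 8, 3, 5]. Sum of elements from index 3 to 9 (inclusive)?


Prefix sums: [0, 9, 24, 33, 43, 55, 64, 72, 80, 83, 88]
Sum[3..9] = prefix[10] - prefix[3] = 88 - 33 = 55


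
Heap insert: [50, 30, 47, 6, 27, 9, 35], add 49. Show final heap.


Append 49: [50, 30, 47, 6, 27, 9, 35, 49]
Bubble up: swap idx 7(49) with idx 3(6); swap idx 3(49) with idx 1(30)
Result: [50, 49, 47, 30, 27, 9, 35, 6]


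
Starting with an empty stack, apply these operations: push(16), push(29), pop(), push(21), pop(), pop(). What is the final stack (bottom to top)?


push(16) -> [16]
push(29) -> [16, 29]
pop() returns 29 -> [16]
push(21) -> [16, 21]
pop() returns 21 -> [16]
pop() returns 16 -> []
Final stack (bottom to top): []


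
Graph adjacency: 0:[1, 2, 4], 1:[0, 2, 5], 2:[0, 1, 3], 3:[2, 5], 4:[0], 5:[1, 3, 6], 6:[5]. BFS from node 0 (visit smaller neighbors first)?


BFS queue: start with [0]
Visit order: [0, 1, 2, 4, 5, 3, 6]


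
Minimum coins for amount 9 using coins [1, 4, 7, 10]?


dp[0]=0; dp[i]=1+min(dp[i-c] for c in coins)
...dp[4]=1, dp[5]=2, dp[6]=3, dp[7]=1, dp[8]=2, dp[9]=3
Minimum coins for 9 = 3


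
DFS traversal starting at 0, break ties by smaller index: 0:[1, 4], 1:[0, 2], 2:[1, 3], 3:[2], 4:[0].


DFS stack-based: start with [0]
Visit order: [0, 1, 2, 3, 4]


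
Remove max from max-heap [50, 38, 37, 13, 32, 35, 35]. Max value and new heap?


Max = 50
Replace root with last, heapify down
Resulting heap: [38, 35, 37, 13, 32, 35]


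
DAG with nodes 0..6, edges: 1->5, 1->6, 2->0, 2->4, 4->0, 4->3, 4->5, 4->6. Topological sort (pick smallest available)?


Kahn's algorithm, process smallest node first
Order: [1, 2, 4, 0, 3, 5, 6]


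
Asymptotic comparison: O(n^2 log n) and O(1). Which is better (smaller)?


constant grows slower than n^2 log n
O(1) is asymptotically smaller; O(n^2 log n) grows faster


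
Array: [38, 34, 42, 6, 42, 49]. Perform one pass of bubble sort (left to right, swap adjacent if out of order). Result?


After one pass: [34, 38, 6, 42, 42, 49]


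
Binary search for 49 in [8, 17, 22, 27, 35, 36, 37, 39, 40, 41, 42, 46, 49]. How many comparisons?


Search for 49:
[0,12] mid=6 arr[6]=37
[7,12] mid=9 arr[9]=41
[10,12] mid=11 arr[11]=46
[12,12] mid=12 arr[12]=49
Total: 4 comparisons


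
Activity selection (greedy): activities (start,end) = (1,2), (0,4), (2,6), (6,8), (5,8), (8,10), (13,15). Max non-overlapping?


Greedy: pick earliest-ending, then skip overlaps.
Selected (5 activities): [(1, 2), (2, 6), (6, 8), (8, 10), (13, 15)]


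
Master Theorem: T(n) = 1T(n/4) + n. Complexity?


a=1, b=4, c=1. log_4(1)=0 < c=1. Case 3: O(n^c) = O(n)
Complexity: O(n)


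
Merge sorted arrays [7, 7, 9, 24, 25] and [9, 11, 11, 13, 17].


Compare heads, take smaller each step.
Merged: [7, 7, 9, 9, 11, 11, 13, 17, 24, 25]


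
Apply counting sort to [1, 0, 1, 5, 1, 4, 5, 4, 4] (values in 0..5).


Count array: [1, 3, 0, 0, 3, 2]
Reconstruct: [0, 1, 1, 1, 4, 4, 4, 5, 5]


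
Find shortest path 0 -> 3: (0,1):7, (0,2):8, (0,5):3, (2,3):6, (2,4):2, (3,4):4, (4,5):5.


Dijkstra from 0:
Distances: {0: 0, 1: 7, 2: 8, 3: 12, 4: 8, 5: 3}
Shortest distance to 3 = 12, path = [0, 5, 4, 3]


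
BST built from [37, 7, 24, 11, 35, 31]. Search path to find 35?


BST root = 37
Search for 35: compare at each node
Path: [37, 7, 24, 35]


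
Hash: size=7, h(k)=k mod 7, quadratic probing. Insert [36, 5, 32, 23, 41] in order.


Insertions: 36->slot 1; 5->slot 5; 32->slot 4; 23->slot 2; 41->slot 6
Table: [None, 36, 23, None, 32, 5, 41]


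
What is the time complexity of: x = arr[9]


Analysis: constant-time operation, no loop
Complexity: O(1)


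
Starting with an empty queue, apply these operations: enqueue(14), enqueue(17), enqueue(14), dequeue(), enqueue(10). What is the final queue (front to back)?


enqueue(14) -> [14]
enqueue(17) -> [14, 17]
enqueue(14) -> [14, 17, 14]
dequeue() returns 14 -> [17, 14]
enqueue(10) -> [17, 14, 10]
Final queue (front to back): [17, 14, 10]


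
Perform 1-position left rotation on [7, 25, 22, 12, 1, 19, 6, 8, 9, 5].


Left rotate by 1: [25, 22, 12, 1, 19, 6, 8, 9, 5, 7]


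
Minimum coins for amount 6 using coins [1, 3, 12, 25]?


dp[0]=0; dp[i]=1+min(dp[i-c] for c in coins)
...dp[1]=1, dp[2]=2, dp[3]=1, dp[4]=2, dp[5]=3, dp[6]=2
Minimum coins for 6 = 2


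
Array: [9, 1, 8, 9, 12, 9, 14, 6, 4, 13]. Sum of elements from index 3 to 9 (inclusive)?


Prefix sums: [0, 9, 10, 18, 27, 39, 48, 62, 68, 72, 85]
Sum[3..9] = prefix[10] - prefix[3] = 85 - 18 = 67


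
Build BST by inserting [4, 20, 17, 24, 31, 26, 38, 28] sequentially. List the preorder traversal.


Root = 4; build tree by BST insertion.
Preorder traversal: [4, 20, 17, 24, 31, 26, 28, 38]


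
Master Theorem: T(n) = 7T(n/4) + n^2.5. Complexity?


a=7, b=4, c=2.5. log_4(7)=1.404 < c=2.5. Case 3: O(n^c) = O(n^2.500)
Complexity: O(n^2.500)


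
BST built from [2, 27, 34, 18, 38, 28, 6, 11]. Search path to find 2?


BST root = 2
Search for 2: compare at each node
Path: [2]


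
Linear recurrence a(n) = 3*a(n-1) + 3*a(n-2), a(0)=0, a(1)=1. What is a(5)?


Build bottom-up:
...a(3)=12, a(4)=45, a(5)=3*45+3*12=171


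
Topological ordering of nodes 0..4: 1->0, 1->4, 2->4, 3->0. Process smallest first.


Kahn's algorithm, process smallest node first
Order: [1, 2, 3, 0, 4]


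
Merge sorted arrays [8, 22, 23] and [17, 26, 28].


Compare heads, take smaller each step.
Merged: [8, 17, 22, 23, 26, 28]


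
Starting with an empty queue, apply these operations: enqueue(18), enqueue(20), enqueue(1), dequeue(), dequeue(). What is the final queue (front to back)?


enqueue(18) -> [18]
enqueue(20) -> [18, 20]
enqueue(1) -> [18, 20, 1]
dequeue() returns 18 -> [20, 1]
dequeue() returns 20 -> [1]
Final queue (front to back): [1]


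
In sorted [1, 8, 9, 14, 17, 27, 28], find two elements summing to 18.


Two pointers: lo=0, hi=6
Found pair: (1, 17) summing to 18


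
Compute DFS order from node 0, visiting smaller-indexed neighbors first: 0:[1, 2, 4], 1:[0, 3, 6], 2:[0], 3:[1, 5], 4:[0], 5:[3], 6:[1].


DFS stack-based: start with [0]
Visit order: [0, 1, 3, 5, 6, 2, 4]


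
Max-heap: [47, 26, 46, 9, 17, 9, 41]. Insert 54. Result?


Append 54: [47, 26, 46, 9, 17, 9, 41, 54]
Bubble up: swap idx 7(54) with idx 3(9); swap idx 3(54) with idx 1(26); swap idx 1(54) with idx 0(47)
Result: [54, 47, 46, 26, 17, 9, 41, 9]


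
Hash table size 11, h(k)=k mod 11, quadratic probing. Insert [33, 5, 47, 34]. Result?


Insertions: 33->slot 0; 5->slot 5; 47->slot 3; 34->slot 1
Table: [33, 34, None, 47, None, 5, None, None, None, None, None]


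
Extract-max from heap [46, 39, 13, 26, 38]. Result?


Max = 46
Replace root with last, heapify down
Resulting heap: [39, 38, 13, 26]


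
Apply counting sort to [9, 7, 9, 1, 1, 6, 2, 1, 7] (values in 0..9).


Count array: [0, 3, 1, 0, 0, 0, 1, 2, 0, 2]
Reconstruct: [1, 1, 1, 2, 6, 7, 7, 9, 9]


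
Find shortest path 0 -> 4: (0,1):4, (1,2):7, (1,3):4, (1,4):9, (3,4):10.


Dijkstra from 0:
Distances: {0: 0, 1: 4, 2: 11, 3: 8, 4: 13}
Shortest distance to 4 = 13, path = [0, 1, 4]


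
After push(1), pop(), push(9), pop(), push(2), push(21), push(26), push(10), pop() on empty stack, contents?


push(1) -> [1]
pop() returns 1 -> []
push(9) -> [9]
pop() returns 9 -> []
push(2) -> [2]
push(21) -> [2, 21]
push(26) -> [2, 21, 26]
push(10) -> [2, 21, 26, 10]
pop() returns 10 -> [2, 21, 26]
Final stack (bottom to top): [2, 21, 26]


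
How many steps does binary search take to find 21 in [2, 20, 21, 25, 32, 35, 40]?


Search for 21:
[0,6] mid=3 arr[3]=25
[0,2] mid=1 arr[1]=20
[2,2] mid=2 arr[2]=21
Total: 3 comparisons


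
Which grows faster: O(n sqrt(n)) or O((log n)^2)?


polylogarithmic grows slower than n^1.5
O((log n)^2) is asymptotically smaller; O(n sqrt(n)) grows faster


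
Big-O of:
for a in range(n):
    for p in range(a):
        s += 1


Per nesting level: O(n) * O(n) [triangular over a] = O(n^2)
Complexity: O(n^2)


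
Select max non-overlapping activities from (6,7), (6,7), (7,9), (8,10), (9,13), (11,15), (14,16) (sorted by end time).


Greedy: pick earliest-ending, then skip overlaps.
Selected (4 activities): [(6, 7), (7, 9), (9, 13), (14, 16)]


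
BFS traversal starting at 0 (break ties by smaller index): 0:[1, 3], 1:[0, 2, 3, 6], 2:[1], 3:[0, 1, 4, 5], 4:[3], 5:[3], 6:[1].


BFS queue: start with [0]
Visit order: [0, 1, 3, 2, 6, 4, 5]


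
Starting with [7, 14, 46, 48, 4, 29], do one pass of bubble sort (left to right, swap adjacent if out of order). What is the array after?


After one pass: [7, 14, 46, 4, 29, 48]


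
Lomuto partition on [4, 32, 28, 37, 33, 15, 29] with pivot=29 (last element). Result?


Elements <= 29 go left of pivot.
Result: [4, 28, 15, 29, 33, 32, 37], pivot at index 3


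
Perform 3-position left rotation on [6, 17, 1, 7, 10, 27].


Left rotate by 3: [7, 10, 27, 6, 17, 1]


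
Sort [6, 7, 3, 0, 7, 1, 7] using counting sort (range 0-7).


Count array: [1, 1, 0, 1, 0, 0, 1, 3]
Reconstruct: [0, 1, 3, 6, 7, 7, 7]


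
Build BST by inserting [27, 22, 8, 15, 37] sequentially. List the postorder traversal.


Root = 27; build tree by BST insertion.
Postorder traversal: [15, 8, 22, 37, 27]


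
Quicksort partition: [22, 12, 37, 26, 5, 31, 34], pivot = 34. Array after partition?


Elements <= 34 go left of pivot.
Result: [22, 12, 26, 5, 31, 34, 37], pivot at index 5


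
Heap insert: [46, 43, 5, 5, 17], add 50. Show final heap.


Append 50: [46, 43, 5, 5, 17, 50]
Bubble up: swap idx 5(50) with idx 2(5); swap idx 2(50) with idx 0(46)
Result: [50, 43, 46, 5, 17, 5]


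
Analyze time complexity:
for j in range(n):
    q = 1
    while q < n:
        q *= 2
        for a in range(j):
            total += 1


Per nesting level: O(n) * O(log n) * O(n) [triangular over j] = O(n^2 log n)
Complexity: O(n^2 log n)


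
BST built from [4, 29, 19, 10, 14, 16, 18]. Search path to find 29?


BST root = 4
Search for 29: compare at each node
Path: [4, 29]


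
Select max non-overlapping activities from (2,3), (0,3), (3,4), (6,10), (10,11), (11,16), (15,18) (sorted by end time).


Greedy: pick earliest-ending, then skip overlaps.
Selected (5 activities): [(2, 3), (3, 4), (6, 10), (10, 11), (11, 16)]


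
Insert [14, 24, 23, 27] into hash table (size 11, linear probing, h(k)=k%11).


Insertions: 14->slot 3; 24->slot 2; 23->slot 1; 27->slot 5
Table: [None, 23, 24, 14, None, 27, None, None, None, None, None]


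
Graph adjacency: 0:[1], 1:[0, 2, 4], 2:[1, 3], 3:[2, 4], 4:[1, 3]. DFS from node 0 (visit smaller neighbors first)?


DFS stack-based: start with [0]
Visit order: [0, 1, 2, 3, 4]


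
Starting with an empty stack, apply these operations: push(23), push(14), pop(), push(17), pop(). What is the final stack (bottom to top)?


push(23) -> [23]
push(14) -> [23, 14]
pop() returns 14 -> [23]
push(17) -> [23, 17]
pop() returns 17 -> [23]
Final stack (bottom to top): [23]


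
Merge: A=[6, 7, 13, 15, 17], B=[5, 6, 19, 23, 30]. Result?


Compare heads, take smaller each step.
Merged: [5, 6, 6, 7, 13, 15, 17, 19, 23, 30]


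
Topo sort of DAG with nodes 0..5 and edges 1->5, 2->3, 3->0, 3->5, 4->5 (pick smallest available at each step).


Kahn's algorithm, process smallest node first
Order: [1, 2, 3, 0, 4, 5]


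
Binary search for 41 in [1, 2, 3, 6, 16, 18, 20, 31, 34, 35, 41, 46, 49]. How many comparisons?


Search for 41:
[0,12] mid=6 arr[6]=20
[7,12] mid=9 arr[9]=35
[10,12] mid=11 arr[11]=46
[10,10] mid=10 arr[10]=41
Total: 4 comparisons


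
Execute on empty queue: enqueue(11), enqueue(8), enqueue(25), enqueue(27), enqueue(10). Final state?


enqueue(11) -> [11]
enqueue(8) -> [11, 8]
enqueue(25) -> [11, 8, 25]
enqueue(27) -> [11, 8, 25, 27]
enqueue(10) -> [11, 8, 25, 27, 10]
Final queue (front to back): [11, 8, 25, 27, 10]


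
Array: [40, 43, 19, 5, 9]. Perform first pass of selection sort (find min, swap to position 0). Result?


After one pass: [5, 43, 19, 40, 9]


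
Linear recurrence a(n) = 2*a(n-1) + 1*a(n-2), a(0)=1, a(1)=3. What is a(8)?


Build bottom-up:
...a(6)=239, a(7)=577, a(8)=2*577+1*239=1393


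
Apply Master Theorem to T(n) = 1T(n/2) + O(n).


a=1, b=2, c=1. log_2(1)=0 < c=1. Case 3: O(n^c) = O(n)
Complexity: O(n)


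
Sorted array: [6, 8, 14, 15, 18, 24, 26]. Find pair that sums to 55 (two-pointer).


Two pointers: lo=0, hi=6
No pair sums to 55


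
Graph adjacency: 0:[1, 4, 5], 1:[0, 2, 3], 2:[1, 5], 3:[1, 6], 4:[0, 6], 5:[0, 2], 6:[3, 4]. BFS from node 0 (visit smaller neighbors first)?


BFS queue: start with [0]
Visit order: [0, 1, 4, 5, 2, 3, 6]


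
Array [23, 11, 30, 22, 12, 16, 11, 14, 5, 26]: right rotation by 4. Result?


Right rotate by 4: [11, 14, 5, 26, 23, 11, 30, 22, 12, 16]


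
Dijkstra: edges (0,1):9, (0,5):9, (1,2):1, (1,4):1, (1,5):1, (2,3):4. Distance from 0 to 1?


Dijkstra from 0:
Distances: {0: 0, 1: 9, 2: 10, 3: 14, 4: 10, 5: 9}
Shortest distance to 1 = 9, path = [0, 1]


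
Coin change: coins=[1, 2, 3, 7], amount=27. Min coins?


dp[0]=0; dp[i]=1+min(dp[i-c] for c in coins)
...dp[22]=4, dp[23]=4, dp[24]=4, dp[25]=5, dp[26]=5, dp[27]=5
Minimum coins for 27 = 5


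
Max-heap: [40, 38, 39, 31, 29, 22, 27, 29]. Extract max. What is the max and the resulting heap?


Max = 40
Replace root with last, heapify down
Resulting heap: [39, 38, 29, 31, 29, 22, 27]


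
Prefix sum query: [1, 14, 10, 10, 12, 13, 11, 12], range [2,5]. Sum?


Prefix sums: [0, 1, 15, 25, 35, 47, 60, 71, 83]
Sum[2..5] = prefix[6] - prefix[2] = 60 - 15 = 45


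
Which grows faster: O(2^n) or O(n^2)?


quadratic grows slower than exponential
O(n^2) is asymptotically smaller; O(2^n) grows faster


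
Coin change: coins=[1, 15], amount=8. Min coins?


dp[0]=0; dp[i]=1+min(dp[i-c] for c in coins)
...dp[3]=3, dp[4]=4, dp[5]=5, dp[6]=6, dp[7]=7, dp[8]=8
Minimum coins for 8 = 8


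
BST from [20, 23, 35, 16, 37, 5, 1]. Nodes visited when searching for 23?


BST root = 20
Search for 23: compare at each node
Path: [20, 23]


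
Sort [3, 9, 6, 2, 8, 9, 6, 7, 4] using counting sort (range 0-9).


Count array: [0, 0, 1, 1, 1, 0, 2, 1, 1, 2]
Reconstruct: [2, 3, 4, 6, 6, 7, 8, 9, 9]


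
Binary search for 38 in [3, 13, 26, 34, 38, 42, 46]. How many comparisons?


Search for 38:
[0,6] mid=3 arr[3]=34
[4,6] mid=5 arr[5]=42
[4,4] mid=4 arr[4]=38
Total: 3 comparisons


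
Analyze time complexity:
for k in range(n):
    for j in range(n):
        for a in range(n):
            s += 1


Per nesting level: O(n) * O(n) * O(n) = O(n^3)
Complexity: O(n^3)


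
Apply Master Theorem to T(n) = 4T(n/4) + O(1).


a=4, b=4, c=0. log_4(4)=1 > c=0. Case 1: O(n^log_b(a)) = O(n)
Complexity: O(n)


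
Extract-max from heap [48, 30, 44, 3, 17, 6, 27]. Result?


Max = 48
Replace root with last, heapify down
Resulting heap: [44, 30, 27, 3, 17, 6]


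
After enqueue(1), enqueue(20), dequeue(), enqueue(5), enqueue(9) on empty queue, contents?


enqueue(1) -> [1]
enqueue(20) -> [1, 20]
dequeue() returns 1 -> [20]
enqueue(5) -> [20, 5]
enqueue(9) -> [20, 5, 9]
Final queue (front to back): [20, 5, 9]


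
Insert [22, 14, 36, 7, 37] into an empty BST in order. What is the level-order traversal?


Root = 22; build tree by BST insertion.
Level-Order traversal: [22, 14, 36, 7, 37]


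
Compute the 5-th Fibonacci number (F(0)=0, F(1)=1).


F(n)=F(n-1)+F(n-2)
...F(3)=2, F(4)=3, F(5)=5


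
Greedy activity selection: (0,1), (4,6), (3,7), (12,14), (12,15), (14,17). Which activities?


Greedy: pick earliest-ending, then skip overlaps.
Selected (4 activities): [(0, 1), (4, 6), (12, 14), (14, 17)]


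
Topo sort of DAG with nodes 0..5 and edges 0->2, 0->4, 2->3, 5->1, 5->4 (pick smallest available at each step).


Kahn's algorithm, process smallest node first
Order: [0, 2, 3, 5, 1, 4]


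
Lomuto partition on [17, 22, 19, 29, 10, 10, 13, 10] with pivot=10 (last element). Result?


Elements <= 10 go left of pivot.
Result: [10, 10, 10, 29, 17, 22, 13, 19], pivot at index 2


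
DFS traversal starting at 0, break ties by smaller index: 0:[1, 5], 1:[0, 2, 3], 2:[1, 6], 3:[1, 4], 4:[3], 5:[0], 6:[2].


DFS stack-based: start with [0]
Visit order: [0, 1, 2, 6, 3, 4, 5]


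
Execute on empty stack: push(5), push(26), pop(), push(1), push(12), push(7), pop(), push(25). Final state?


push(5) -> [5]
push(26) -> [5, 26]
pop() returns 26 -> [5]
push(1) -> [5, 1]
push(12) -> [5, 1, 12]
push(7) -> [5, 1, 12, 7]
pop() returns 7 -> [5, 1, 12]
push(25) -> [5, 1, 12, 25]
Final stack (bottom to top): [5, 1, 12, 25]


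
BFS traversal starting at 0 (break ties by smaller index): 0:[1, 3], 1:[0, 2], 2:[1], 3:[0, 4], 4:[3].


BFS queue: start with [0]
Visit order: [0, 1, 3, 2, 4]


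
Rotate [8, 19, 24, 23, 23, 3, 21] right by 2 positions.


Right rotate by 2: [3, 21, 8, 19, 24, 23, 23]


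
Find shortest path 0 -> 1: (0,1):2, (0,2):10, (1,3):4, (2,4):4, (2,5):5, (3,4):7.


Dijkstra from 0:
Distances: {0: 0, 1: 2, 2: 10, 3: 6, 4: 13, 5: 15}
Shortest distance to 1 = 2, path = [0, 1]


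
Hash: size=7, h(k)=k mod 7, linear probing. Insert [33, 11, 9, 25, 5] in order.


Insertions: 33->slot 5; 11->slot 4; 9->slot 2; 25->slot 6; 5->slot 0
Table: [5, None, 9, None, 11, 33, 25]


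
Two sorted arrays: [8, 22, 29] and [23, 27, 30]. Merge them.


Compare heads, take smaller each step.
Merged: [8, 22, 23, 27, 29, 30]


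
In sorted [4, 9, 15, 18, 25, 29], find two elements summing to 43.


Two pointers: lo=0, hi=5
Found pair: (18, 25) summing to 43


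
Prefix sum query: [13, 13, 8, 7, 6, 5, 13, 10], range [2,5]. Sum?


Prefix sums: [0, 13, 26, 34, 41, 47, 52, 65, 75]
Sum[2..5] = prefix[6] - prefix[2] = 52 - 26 = 26


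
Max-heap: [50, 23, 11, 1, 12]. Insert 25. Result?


Append 25: [50, 23, 11, 1, 12, 25]
Bubble up: swap idx 5(25) with idx 2(11)
Result: [50, 23, 25, 1, 12, 11]


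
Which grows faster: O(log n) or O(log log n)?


double-logarithmic grows slower than logarithmic
O(log log n) is asymptotically smaller; O(log n) grows faster


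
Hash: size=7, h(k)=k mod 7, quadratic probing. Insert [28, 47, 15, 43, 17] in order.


Insertions: 28->slot 0; 47->slot 5; 15->slot 1; 43->slot 2; 17->slot 3
Table: [28, 15, 43, 17, None, 47, None]


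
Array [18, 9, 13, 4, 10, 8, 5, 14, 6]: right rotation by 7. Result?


Right rotate by 7: [13, 4, 10, 8, 5, 14, 6, 18, 9]


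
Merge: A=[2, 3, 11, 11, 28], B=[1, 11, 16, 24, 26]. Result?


Compare heads, take smaller each step.
Merged: [1, 2, 3, 11, 11, 11, 16, 24, 26, 28]


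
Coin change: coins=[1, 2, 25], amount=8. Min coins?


dp[0]=0; dp[i]=1+min(dp[i-c] for c in coins)
...dp[3]=2, dp[4]=2, dp[5]=3, dp[6]=3, dp[7]=4, dp[8]=4
Minimum coins for 8 = 4


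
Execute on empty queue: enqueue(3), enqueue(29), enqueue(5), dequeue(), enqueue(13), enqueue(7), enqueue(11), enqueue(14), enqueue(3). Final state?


enqueue(3) -> [3]
enqueue(29) -> [3, 29]
enqueue(5) -> [3, 29, 5]
dequeue() returns 3 -> [29, 5]
enqueue(13) -> [29, 5, 13]
enqueue(7) -> [29, 5, 13, 7]
enqueue(11) -> [29, 5, 13, 7, 11]
enqueue(14) -> [29, 5, 13, 7, 11, 14]
enqueue(3) -> [29, 5, 13, 7, 11, 14, 3]
Final queue (front to back): [29, 5, 13, 7, 11, 14, 3]


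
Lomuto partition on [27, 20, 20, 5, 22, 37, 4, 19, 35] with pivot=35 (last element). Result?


Elements <= 35 go left of pivot.
Result: [27, 20, 20, 5, 22, 4, 19, 35, 37], pivot at index 7


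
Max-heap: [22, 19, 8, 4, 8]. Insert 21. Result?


Append 21: [22, 19, 8, 4, 8, 21]
Bubble up: swap idx 5(21) with idx 2(8)
Result: [22, 19, 21, 4, 8, 8]


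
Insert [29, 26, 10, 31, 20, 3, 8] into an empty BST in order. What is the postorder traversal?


Root = 29; build tree by BST insertion.
Postorder traversal: [8, 3, 20, 10, 26, 31, 29]


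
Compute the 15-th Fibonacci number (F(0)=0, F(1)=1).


F(n)=F(n-1)+F(n-2)
...F(13)=233, F(14)=377, F(15)=610


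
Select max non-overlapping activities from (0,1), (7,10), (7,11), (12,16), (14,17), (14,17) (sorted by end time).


Greedy: pick earliest-ending, then skip overlaps.
Selected (3 activities): [(0, 1), (7, 10), (12, 16)]


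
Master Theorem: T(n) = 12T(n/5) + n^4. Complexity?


a=12, b=5, c=4. log_5(12)=1.544 < c=4. Case 3: O(n^c) = O(n^4)
Complexity: O(n^4)


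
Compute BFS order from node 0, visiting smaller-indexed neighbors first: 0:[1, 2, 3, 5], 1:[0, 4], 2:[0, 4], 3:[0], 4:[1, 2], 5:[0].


BFS queue: start with [0]
Visit order: [0, 1, 2, 3, 5, 4]


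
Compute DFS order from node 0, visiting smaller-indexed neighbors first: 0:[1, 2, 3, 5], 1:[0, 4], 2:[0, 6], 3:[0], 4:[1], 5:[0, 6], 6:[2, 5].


DFS stack-based: start with [0]
Visit order: [0, 1, 4, 2, 6, 5, 3]


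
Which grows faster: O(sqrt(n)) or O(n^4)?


sublinear grows slower than quartic
O(sqrt(n)) is asymptotically smaller; O(n^4) grows faster


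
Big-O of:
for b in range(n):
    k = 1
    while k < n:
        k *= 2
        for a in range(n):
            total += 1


Per nesting level: O(n) * O(log n) * O(n) = O(n^2 log n)
Complexity: O(n^2 log n)


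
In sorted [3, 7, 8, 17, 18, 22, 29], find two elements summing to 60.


Two pointers: lo=0, hi=6
No pair sums to 60


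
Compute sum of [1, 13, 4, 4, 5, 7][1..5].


Prefix sums: [0, 1, 14, 18, 22, 27, 34]
Sum[1..5] = prefix[6] - prefix[1] = 34 - 1 = 33


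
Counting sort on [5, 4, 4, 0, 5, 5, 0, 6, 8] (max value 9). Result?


Count array: [2, 0, 0, 0, 2, 3, 1, 0, 1, 0]
Reconstruct: [0, 0, 4, 4, 5, 5, 5, 6, 8]


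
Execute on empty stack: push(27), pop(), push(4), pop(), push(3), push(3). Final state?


push(27) -> [27]
pop() returns 27 -> []
push(4) -> [4]
pop() returns 4 -> []
push(3) -> [3]
push(3) -> [3, 3]
Final stack (bottom to top): [3, 3]
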